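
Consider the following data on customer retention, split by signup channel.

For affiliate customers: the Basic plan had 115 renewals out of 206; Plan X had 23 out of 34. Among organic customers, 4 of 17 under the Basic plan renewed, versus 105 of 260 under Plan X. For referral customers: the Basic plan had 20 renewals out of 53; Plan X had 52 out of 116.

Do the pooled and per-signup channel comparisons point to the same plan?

No

Affiliate: the Basic plan 115/206 = 55.8%, Plan X 23/34 = 67.6% → Plan X
Organic: the Basic plan 4/17 = 23.5%, Plan X 105/260 = 40.4% → Plan X
Referral: the Basic plan 20/53 = 37.7%, Plan X 52/116 = 44.8% → Plan X
Overall: the Basic plan 139/276 = 50.4%, Plan X 180/410 = 43.9% → the Basic plan
Plan X wins each signup group but the Basic plan wins overall — the comparison reverses. Plan X's customers skew toward organic, which has a lower base rate.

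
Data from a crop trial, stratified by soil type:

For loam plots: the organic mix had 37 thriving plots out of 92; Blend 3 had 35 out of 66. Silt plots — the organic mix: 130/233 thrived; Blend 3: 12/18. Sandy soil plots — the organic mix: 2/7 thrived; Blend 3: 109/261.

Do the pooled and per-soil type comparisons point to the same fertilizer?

Loam: the organic mix 37/92 = 40.2%, Blend 3 35/66 = 53.0% → Blend 3
Silt: the organic mix 130/233 = 55.8%, Blend 3 12/18 = 66.7% → Blend 3
Sandy soil: the organic mix 2/7 = 28.6%, Blend 3 109/261 = 41.8% → Blend 3
Overall: the organic mix 169/332 = 50.9%, Blend 3 156/345 = 45.2% → the organic mix
Blend 3 wins each soil group but the organic mix wins overall — the comparison reverses. Blend 3's plots skew toward sandy soil, which has a lower base rate.

No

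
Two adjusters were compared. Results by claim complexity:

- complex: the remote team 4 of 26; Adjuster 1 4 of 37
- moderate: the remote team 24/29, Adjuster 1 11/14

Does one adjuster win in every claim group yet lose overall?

Complex: the remote team 4/26 = 15.4%, Adjuster 1 4/37 = 10.8% → the remote team
Moderate: the remote team 24/29 = 82.8%, Adjuster 1 11/14 = 78.6% → the remote team
Overall: the remote team 28/55 = 50.9%, Adjuster 1 15/51 = 29.4% → the remote team
The remote team wins overall and in every claim group — no reversal.

No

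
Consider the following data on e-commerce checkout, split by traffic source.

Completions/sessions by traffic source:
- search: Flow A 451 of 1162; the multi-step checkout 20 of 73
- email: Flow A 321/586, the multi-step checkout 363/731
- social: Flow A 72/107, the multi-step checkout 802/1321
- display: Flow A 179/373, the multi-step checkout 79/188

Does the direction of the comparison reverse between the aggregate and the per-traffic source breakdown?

Search: Flow A 451/1162 = 38.8%, the multi-step checkout 20/73 = 27.4% → Flow A
Email: Flow A 321/586 = 54.8%, the multi-step checkout 363/731 = 49.7% → Flow A
Social: Flow A 72/107 = 67.3%, the multi-step checkout 802/1321 = 60.7% → Flow A
Display: Flow A 179/373 = 48.0%, the multi-step checkout 79/188 = 42.0% → Flow A
Overall: Flow A 1023/2228 = 45.9%, the multi-step checkout 1264/2313 = 54.6% → the multi-step checkout
Flow A wins each traffic group but the multi-step checkout wins overall — the comparison reverses. Flow A's sessions skew toward search, which has a lower base rate.

Yes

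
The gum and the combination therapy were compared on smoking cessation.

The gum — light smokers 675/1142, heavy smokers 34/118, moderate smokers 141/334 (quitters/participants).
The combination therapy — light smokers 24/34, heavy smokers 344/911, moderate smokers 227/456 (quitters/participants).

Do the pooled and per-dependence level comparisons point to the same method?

No

Light smokers: the gum 675/1142 = 59.1%, the combination therapy 24/34 = 70.6% → the combination therapy
Heavy smokers: the gum 34/118 = 28.8%, the combination therapy 344/911 = 37.8% → the combination therapy
Moderate smokers: the gum 141/334 = 42.2%, the combination therapy 227/456 = 49.8% → the combination therapy
Overall: the gum 850/1594 = 53.3%, the combination therapy 595/1401 = 42.5% → the gum
The combination therapy wins each dependence group but the gum wins overall — the comparison reverses. The combination therapy's participants skew toward heavy smokers, which has a lower base rate.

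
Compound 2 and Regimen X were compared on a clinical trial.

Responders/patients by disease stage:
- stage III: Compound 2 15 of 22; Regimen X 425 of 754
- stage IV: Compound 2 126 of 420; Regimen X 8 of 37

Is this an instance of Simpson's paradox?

Stage III: Compound 2 15/22 = 68.2%, Regimen X 425/754 = 56.4% → Compound 2
Stage IV: Compound 2 126/420 = 30.0%, Regimen X 8/37 = 21.6% → Compound 2
Overall: Compound 2 141/442 = 31.9%, Regimen X 433/791 = 54.7% → Regimen X
Compound 2 wins each disease group but Regimen X wins overall — the comparison reverses. Compound 2's patients skew toward stage IV, which has a lower base rate.

Yes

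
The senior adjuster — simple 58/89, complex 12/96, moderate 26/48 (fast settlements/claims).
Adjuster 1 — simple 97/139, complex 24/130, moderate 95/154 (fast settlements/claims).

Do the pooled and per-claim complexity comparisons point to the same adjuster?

Yes

Simple: the senior adjuster 58/89 = 65.2%, Adjuster 1 97/139 = 69.8% → Adjuster 1
Complex: the senior adjuster 12/96 = 12.5%, Adjuster 1 24/130 = 18.5% → Adjuster 1
Moderate: the senior adjuster 26/48 = 54.2%, Adjuster 1 95/154 = 61.7% → Adjuster 1
Overall: the senior adjuster 96/233 = 41.2%, Adjuster 1 216/423 = 51.1% → Adjuster 1
Adjuster 1 wins overall and in every claim group — no reversal.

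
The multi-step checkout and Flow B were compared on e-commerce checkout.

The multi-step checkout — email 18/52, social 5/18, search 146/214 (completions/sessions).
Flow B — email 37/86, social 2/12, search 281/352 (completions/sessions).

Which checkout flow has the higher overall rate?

Flow B

Email: the multi-step checkout 18/52 = 34.6%, Flow B 37/86 = 43.0% → Flow B
Social: the multi-step checkout 5/18 = 27.8%, Flow B 2/12 = 16.7% → the multi-step checkout
Search: the multi-step checkout 146/214 = 68.2%, Flow B 281/352 = 79.8% → Flow B
Overall: the multi-step checkout 169/284 = 59.5%, Flow B 320/450 = 71.1% → Flow B
(Neither sweeps every traffic group, but Flow B has the higher pooled rate.)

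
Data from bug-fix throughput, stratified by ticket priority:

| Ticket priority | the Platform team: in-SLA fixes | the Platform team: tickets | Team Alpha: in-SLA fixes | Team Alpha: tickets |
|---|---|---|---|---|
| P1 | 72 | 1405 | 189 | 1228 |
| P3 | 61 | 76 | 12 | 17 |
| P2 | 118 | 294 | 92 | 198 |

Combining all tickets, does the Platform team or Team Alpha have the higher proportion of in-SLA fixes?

P1: the Platform team 72/1405 = 5.1%, Team Alpha 189/1228 = 15.4% → Team Alpha
P3: the Platform team 61/76 = 80.3%, Team Alpha 12/17 = 70.6% → the Platform team
P2: the Platform team 118/294 = 40.1%, Team Alpha 92/198 = 46.5% → Team Alpha
Overall: the Platform team 251/1775 = 14.1%, Team Alpha 293/1443 = 20.3% → Team Alpha
(Neither sweeps every ticket group, but Team Alpha has the higher pooled rate.)

Team Alpha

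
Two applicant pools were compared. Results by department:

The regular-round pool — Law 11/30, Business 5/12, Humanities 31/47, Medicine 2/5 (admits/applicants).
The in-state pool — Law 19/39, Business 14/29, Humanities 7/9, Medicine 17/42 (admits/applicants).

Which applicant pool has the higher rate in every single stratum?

Law: the regular-round pool 11/30 = 36.7%, the in-state pool 19/39 = 48.7% → the in-state pool
Business: the regular-round pool 5/12 = 41.7%, the in-state pool 14/29 = 48.3% → the in-state pool
Humanities: the regular-round pool 31/47 = 66.0%, the in-state pool 7/9 = 77.8% → the in-state pool
Medicine: the regular-round pool 2/5 = 40.0%, the in-state pool 17/42 = 40.5% → the in-state pool
The in-state pool has the higher rate in all 4 groups.

the in-state pool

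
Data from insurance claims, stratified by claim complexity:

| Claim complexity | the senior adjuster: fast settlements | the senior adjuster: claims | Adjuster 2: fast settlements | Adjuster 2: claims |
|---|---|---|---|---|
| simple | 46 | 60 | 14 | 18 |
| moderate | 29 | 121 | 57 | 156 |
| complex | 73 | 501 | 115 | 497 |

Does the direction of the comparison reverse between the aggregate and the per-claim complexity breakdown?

Simple: the senior adjuster 46/60 = 76.7%, Adjuster 2 14/18 = 77.8% → Adjuster 2
Moderate: the senior adjuster 29/121 = 24.0%, Adjuster 2 57/156 = 36.5% → Adjuster 2
Complex: the senior adjuster 73/501 = 14.6%, Adjuster 2 115/497 = 23.1% → Adjuster 2
Overall: the senior adjuster 148/682 = 21.7%, Adjuster 2 186/671 = 27.7% → Adjuster 2
Adjuster 2 wins overall and in every claim group — no reversal.

No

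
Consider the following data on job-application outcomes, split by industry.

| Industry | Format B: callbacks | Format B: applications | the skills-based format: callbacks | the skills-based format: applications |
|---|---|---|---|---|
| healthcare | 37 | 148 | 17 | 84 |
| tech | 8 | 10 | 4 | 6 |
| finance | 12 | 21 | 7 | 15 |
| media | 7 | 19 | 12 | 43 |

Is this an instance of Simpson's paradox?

Healthcare: Format B 37/148 = 25.0%, the skills-based format 17/84 = 20.2% → Format B
Tech: Format B 8/10 = 80.0%, the skills-based format 4/6 = 66.7% → Format B
Finance: Format B 12/21 = 57.1%, the skills-based format 7/15 = 46.7% → Format B
Media: Format B 7/19 = 36.8%, the skills-based format 12/43 = 27.9% → Format B
Overall: Format B 64/198 = 32.3%, the skills-based format 40/148 = 27.0% → Format B
Format B wins overall and in every industry group — no reversal.

No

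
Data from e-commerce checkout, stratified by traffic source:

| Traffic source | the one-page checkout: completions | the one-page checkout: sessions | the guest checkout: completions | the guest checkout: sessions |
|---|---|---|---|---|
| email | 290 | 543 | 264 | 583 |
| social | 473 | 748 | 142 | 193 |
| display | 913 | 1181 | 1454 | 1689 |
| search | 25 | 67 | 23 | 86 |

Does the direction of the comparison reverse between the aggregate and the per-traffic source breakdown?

Email: the one-page checkout 290/543 = 53.4%, the guest checkout 264/583 = 45.3% → the one-page checkout
Social: the one-page checkout 473/748 = 63.2%, the guest checkout 142/193 = 73.6% → the guest checkout
Display: the one-page checkout 913/1181 = 77.3%, the guest checkout 1454/1689 = 86.1% → the guest checkout
Search: the one-page checkout 25/67 = 37.3%, the guest checkout 23/86 = 26.7% → the one-page checkout
Overall: the one-page checkout 1701/2539 = 67.0%, the guest checkout 1883/2551 = 73.8% → the guest checkout
Neither sweeps: the one-page checkout wins 2 of 4 groups, the guest checkout wins 2. The guest checkout wins overall but not every group — no Simpson reversal.

No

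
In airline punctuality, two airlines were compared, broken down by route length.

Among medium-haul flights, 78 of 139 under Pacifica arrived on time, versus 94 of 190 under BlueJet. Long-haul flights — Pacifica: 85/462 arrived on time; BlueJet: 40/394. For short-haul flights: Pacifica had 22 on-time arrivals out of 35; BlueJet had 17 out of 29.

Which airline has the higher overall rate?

Medium-haul: Pacifica 78/139 = 56.1%, BlueJet 94/190 = 49.5% → Pacifica
Long-haul: Pacifica 85/462 = 18.4%, BlueJet 40/394 = 10.2% → Pacifica
Short-haul: Pacifica 22/35 = 62.9%, BlueJet 17/29 = 58.6% → Pacifica
Overall: Pacifica 185/636 = 29.1%, BlueJet 151/613 = 24.6% → Pacifica

Pacifica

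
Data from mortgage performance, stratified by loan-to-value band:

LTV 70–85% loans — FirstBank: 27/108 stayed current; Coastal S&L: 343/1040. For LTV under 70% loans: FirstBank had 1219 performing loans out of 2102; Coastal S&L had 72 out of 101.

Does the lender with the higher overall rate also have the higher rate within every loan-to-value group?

No

LTV 70–85%: FirstBank 27/108 = 25.0%, Coastal S&L 343/1040 = 33.0% → Coastal S&L
LTV under 70%: FirstBank 1219/2102 = 58.0%, Coastal S&L 72/101 = 71.3% → Coastal S&L
Overall: FirstBank 1246/2210 = 56.4%, Coastal S&L 415/1141 = 36.4% → FirstBank
Coastal S&L wins each loan-to-value group but FirstBank wins overall — the comparison reverses. Coastal S&L's loans skew toward LTV 70–85%, which has a lower base rate.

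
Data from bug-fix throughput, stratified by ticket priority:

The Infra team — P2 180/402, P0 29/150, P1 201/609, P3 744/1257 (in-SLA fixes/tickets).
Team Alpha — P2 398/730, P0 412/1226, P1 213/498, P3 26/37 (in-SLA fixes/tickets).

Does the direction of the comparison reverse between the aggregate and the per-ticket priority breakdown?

P2: the Infra team 180/402 = 44.8%, Team Alpha 398/730 = 54.5% → Team Alpha
P0: the Infra team 29/150 = 19.3%, Team Alpha 412/1226 = 33.6% → Team Alpha
P1: the Infra team 201/609 = 33.0%, Team Alpha 213/498 = 42.8% → Team Alpha
P3: the Infra team 744/1257 = 59.2%, Team Alpha 26/37 = 70.3% → Team Alpha
Overall: the Infra team 1154/2418 = 47.7%, Team Alpha 1049/2491 = 42.1% → the Infra team
Team Alpha wins each ticket group but the Infra team wins overall — the comparison reverses. Team Alpha's tickets skew toward P0, which has a lower base rate.

Yes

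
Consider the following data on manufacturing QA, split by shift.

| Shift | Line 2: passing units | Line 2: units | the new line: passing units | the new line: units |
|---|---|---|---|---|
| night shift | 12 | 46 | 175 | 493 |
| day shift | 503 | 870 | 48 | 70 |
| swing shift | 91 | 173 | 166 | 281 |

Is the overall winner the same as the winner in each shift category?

No

Night shift: Line 2 12/46 = 26.1%, the new line 175/493 = 35.5% → the new line
Day shift: Line 2 503/870 = 57.8%, the new line 48/70 = 68.6% → the new line
Swing shift: Line 2 91/173 = 52.6%, the new line 166/281 = 59.1% → the new line
Overall: Line 2 606/1089 = 55.6%, the new line 389/844 = 46.1% → Line 2
The new line wins each shift group but Line 2 wins overall — the comparison reverses. The new line's units skew toward night shift, which has a lower base rate.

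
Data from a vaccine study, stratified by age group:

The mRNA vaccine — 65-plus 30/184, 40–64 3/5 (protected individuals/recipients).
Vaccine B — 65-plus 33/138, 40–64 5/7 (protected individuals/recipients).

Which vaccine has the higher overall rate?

Vaccine B

65-plus: the mRNA vaccine 30/184 = 16.3%, Vaccine B 33/138 = 23.9% → Vaccine B
40–64: the mRNA vaccine 3/5 = 60.0%, Vaccine B 5/7 = 71.4% → Vaccine B
Overall: the mRNA vaccine 33/189 = 17.5%, Vaccine B 38/145 = 26.2% → Vaccine B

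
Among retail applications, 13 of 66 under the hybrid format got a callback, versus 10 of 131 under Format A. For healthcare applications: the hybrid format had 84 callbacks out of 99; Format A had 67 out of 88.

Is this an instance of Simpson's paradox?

No

Retail: the hybrid format 13/66 = 19.7%, Format A 10/131 = 7.6% → the hybrid format
Healthcare: the hybrid format 84/99 = 84.8%, Format A 67/88 = 76.1% → the hybrid format
Overall: the hybrid format 97/165 = 58.8%, Format A 77/219 = 35.2% → the hybrid format
The hybrid format wins overall and in every industry group — no reversal.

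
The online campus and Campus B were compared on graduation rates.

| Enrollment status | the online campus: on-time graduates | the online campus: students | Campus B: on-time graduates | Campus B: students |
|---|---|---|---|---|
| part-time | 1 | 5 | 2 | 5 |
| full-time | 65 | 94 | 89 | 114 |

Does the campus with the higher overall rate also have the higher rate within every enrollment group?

Part-time: the online campus 1/5 = 20.0%, Campus B 2/5 = 40.0% → Campus B
Full-time: the online campus 65/94 = 69.1%, Campus B 89/114 = 78.1% → Campus B
Overall: the online campus 66/99 = 66.7%, Campus B 91/119 = 76.5% → Campus B
Campus B wins overall and in every enrollment group — no reversal.

Yes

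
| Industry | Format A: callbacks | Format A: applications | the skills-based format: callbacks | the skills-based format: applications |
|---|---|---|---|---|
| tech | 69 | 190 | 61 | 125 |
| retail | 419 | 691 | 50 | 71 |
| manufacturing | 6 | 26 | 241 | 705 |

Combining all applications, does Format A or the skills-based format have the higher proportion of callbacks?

Format A

Tech: Format A 69/190 = 36.3%, the skills-based format 61/125 = 48.8% → the skills-based format
Retail: Format A 419/691 = 60.6%, the skills-based format 50/71 = 70.4% → the skills-based format
Manufacturing: Format A 6/26 = 23.1%, the skills-based format 241/705 = 34.2% → the skills-based format
Overall: Format A 494/907 = 54.5%, the skills-based format 352/901 = 39.1% → Format A
(The skills-based format wins every industry group but Format A wins overall — the skills-based format's applications skew toward the low-rate manufacturing group.)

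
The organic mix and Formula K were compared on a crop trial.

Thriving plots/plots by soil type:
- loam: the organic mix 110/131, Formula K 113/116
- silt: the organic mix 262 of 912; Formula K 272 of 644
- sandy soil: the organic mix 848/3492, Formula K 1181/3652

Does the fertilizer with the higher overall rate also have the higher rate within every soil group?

Loam: the organic mix 110/131 = 84.0%, Formula K 113/116 = 97.4% → Formula K
Silt: the organic mix 262/912 = 28.7%, Formula K 272/644 = 42.2% → Formula K
Sandy soil: the organic mix 848/3492 = 24.3%, Formula K 1181/3652 = 32.3% → Formula K
Overall: the organic mix 1220/4535 = 26.9%, Formula K 1566/4412 = 35.5% → Formula K
Formula K wins overall and in every soil group — no reversal.

Yes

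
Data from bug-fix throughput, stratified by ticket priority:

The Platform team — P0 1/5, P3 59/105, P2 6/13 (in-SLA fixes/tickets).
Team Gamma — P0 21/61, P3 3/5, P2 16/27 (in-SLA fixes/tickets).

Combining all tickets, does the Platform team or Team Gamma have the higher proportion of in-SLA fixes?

the Platform team

P0: the Platform team 1/5 = 20.0%, Team Gamma 21/61 = 34.4% → Team Gamma
P3: the Platform team 59/105 = 56.2%, Team Gamma 3/5 = 60.0% → Team Gamma
P2: the Platform team 6/13 = 46.2%, Team Gamma 16/27 = 59.3% → Team Gamma
Overall: the Platform team 66/123 = 53.7%, Team Gamma 40/93 = 43.0% → the Platform team
(Team Gamma wins every ticket group but the Platform team wins overall — Team Gamma's tickets skew toward the low-rate P0 group.)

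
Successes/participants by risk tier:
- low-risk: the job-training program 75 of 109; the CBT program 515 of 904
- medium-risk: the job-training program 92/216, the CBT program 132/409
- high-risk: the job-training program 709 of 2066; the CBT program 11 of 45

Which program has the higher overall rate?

the CBT program

Low-risk: the job-training program 75/109 = 68.8%, the CBT program 515/904 = 57.0% → the job-training program
Medium-risk: the job-training program 92/216 = 42.6%, the CBT program 132/409 = 32.3% → the job-training program
High-risk: the job-training program 709/2066 = 34.3%, the CBT program 11/45 = 24.4% → the job-training program
Overall: the job-training program 876/2391 = 36.6%, the CBT program 658/1358 = 48.5% → the CBT program
(The job-training program wins every risk group but the CBT program wins overall — the job-training program's participants skew toward the low-rate high-risk group.)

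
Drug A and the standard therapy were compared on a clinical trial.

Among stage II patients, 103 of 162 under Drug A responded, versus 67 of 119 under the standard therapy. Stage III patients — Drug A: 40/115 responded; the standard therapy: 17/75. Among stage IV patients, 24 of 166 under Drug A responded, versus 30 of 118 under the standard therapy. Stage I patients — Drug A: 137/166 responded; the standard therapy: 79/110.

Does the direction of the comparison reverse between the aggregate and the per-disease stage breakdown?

No

Stage II: Drug A 103/162 = 63.6%, the standard therapy 67/119 = 56.3% → Drug A
Stage III: Drug A 40/115 = 34.8%, the standard therapy 17/75 = 22.7% → Drug A
Stage IV: Drug A 24/166 = 14.5%, the standard therapy 30/118 = 25.4% → the standard therapy
Stage I: Drug A 137/166 = 82.5%, the standard therapy 79/110 = 71.8% → Drug A
Overall: Drug A 304/609 = 49.9%, the standard therapy 193/422 = 45.7% → Drug A
Neither sweeps: Drug A wins 3 of 4 groups, the standard therapy wins 1. Drug A wins overall but not every group — no Simpson reversal.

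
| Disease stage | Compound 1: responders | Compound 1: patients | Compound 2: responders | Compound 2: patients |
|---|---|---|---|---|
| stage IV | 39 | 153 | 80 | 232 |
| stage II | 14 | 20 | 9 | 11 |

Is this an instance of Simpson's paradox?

Stage IV: Compound 1 39/153 = 25.5%, Compound 2 80/232 = 34.5% → Compound 2
Stage II: Compound 1 14/20 = 70.0%, Compound 2 9/11 = 81.8% → Compound 2
Overall: Compound 1 53/173 = 30.6%, Compound 2 89/243 = 36.6% → Compound 2
Compound 2 wins overall and in every disease group — no reversal.

No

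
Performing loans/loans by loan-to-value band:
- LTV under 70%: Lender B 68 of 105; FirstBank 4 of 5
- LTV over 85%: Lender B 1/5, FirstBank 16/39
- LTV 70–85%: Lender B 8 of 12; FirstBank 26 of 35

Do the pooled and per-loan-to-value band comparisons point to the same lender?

LTV under 70%: Lender B 68/105 = 64.8%, FirstBank 4/5 = 80.0% → FirstBank
LTV over 85%: Lender B 1/5 = 20.0%, FirstBank 16/39 = 41.0% → FirstBank
LTV 70–85%: Lender B 8/12 = 66.7%, FirstBank 26/35 = 74.3% → FirstBank
Overall: Lender B 77/122 = 63.1%, FirstBank 46/79 = 58.2% → Lender B
FirstBank wins each loan-to-value group but Lender B wins overall — the comparison reverses. FirstBank's loans skew toward LTV over 85%, which has a lower base rate.

No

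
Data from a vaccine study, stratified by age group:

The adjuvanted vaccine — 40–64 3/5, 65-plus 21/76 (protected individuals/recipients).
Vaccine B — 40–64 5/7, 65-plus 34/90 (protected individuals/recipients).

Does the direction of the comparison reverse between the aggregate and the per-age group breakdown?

40–64: the adjuvanted vaccine 3/5 = 60.0%, Vaccine B 5/7 = 71.4% → Vaccine B
65-plus: the adjuvanted vaccine 21/76 = 27.6%, Vaccine B 34/90 = 37.8% → Vaccine B
Overall: the adjuvanted vaccine 24/81 = 29.6%, Vaccine B 39/97 = 40.2% → Vaccine B
Vaccine B wins overall and in every age group — no reversal.

No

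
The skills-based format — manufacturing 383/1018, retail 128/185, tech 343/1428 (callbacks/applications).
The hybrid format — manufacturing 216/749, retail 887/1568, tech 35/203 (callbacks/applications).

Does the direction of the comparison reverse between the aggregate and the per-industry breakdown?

Yes

Manufacturing: the skills-based format 383/1018 = 37.6%, the hybrid format 216/749 = 28.8% → the skills-based format
Retail: the skills-based format 128/185 = 69.2%, the hybrid format 887/1568 = 56.6% → the skills-based format
Tech: the skills-based format 343/1428 = 24.0%, the hybrid format 35/203 = 17.2% → the skills-based format
Overall: the skills-based format 854/2631 = 32.5%, the hybrid format 1138/2520 = 45.2% → the hybrid format
The skills-based format wins each industry group but the hybrid format wins overall — the comparison reverses. The skills-based format's applications skew toward tech, which has a lower base rate.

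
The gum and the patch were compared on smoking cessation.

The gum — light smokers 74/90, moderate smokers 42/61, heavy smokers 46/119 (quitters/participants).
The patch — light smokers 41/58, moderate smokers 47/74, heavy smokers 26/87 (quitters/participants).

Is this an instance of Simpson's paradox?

Light smokers: the gum 74/90 = 82.2%, the patch 41/58 = 70.7% → the gum
Moderate smokers: the gum 42/61 = 68.9%, the patch 47/74 = 63.5% → the gum
Heavy smokers: the gum 46/119 = 38.7%, the patch 26/87 = 29.9% → the gum
Overall: the gum 162/270 = 60.0%, the patch 114/219 = 52.1% → the gum
The gum wins overall and in every dependence group — no reversal.

No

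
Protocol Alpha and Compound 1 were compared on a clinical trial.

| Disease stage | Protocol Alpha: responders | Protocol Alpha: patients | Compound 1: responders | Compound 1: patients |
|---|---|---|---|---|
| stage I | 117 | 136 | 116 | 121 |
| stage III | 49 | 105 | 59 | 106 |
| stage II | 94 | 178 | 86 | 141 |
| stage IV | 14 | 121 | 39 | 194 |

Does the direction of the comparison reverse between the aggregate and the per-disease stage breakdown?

Stage I: Protocol Alpha 117/136 = 86.0%, Compound 1 116/121 = 95.9% → Compound 1
Stage III: Protocol Alpha 49/105 = 46.7%, Compound 1 59/106 = 55.7% → Compound 1
Stage II: Protocol Alpha 94/178 = 52.8%, Compound 1 86/141 = 61.0% → Compound 1
Stage IV: Protocol Alpha 14/121 = 11.6%, Compound 1 39/194 = 20.1% → Compound 1
Overall: Protocol Alpha 274/540 = 50.7%, Compound 1 300/562 = 53.4% → Compound 1
Compound 1 wins overall and in every disease group — no reversal.

No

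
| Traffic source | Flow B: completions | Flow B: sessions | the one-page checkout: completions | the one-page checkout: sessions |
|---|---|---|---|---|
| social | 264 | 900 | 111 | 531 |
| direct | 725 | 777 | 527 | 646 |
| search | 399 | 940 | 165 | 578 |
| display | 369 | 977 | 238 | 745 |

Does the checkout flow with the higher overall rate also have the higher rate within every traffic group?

Yes

Social: Flow B 264/900 = 29.3%, the one-page checkout 111/531 = 20.9% → Flow B
Direct: Flow B 725/777 = 93.3%, the one-page checkout 527/646 = 81.6% → Flow B
Search: Flow B 399/940 = 42.4%, the one-page checkout 165/578 = 28.5% → Flow B
Display: Flow B 369/977 = 37.8%, the one-page checkout 238/745 = 31.9% → Flow B
Overall: Flow B 1757/3594 = 48.9%, the one-page checkout 1041/2500 = 41.6% → Flow B
Flow B wins overall and in every traffic group — no reversal.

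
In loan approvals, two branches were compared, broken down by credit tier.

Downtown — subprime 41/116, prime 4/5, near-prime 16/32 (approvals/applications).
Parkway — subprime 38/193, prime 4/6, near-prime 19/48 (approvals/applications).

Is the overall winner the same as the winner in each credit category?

Yes

Subprime: Downtown 41/116 = 35.3%, Parkway 38/193 = 19.7% → Downtown
Prime: Downtown 4/5 = 80.0%, Parkway 4/6 = 66.7% → Downtown
Near-prime: Downtown 16/32 = 50.0%, Parkway 19/48 = 39.6% → Downtown
Overall: Downtown 61/153 = 39.9%, Parkway 61/247 = 24.7% → Downtown
Downtown wins overall and in every credit group — no reversal.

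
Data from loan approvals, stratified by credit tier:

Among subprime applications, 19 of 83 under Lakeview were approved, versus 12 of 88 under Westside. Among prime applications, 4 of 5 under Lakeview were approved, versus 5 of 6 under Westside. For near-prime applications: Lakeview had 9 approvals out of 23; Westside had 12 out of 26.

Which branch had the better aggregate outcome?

Subprime: Lakeview 19/83 = 22.9%, Westside 12/88 = 13.6% → Lakeview
Prime: Lakeview 4/5 = 80.0%, Westside 5/6 = 83.3% → Westside
Near-prime: Lakeview 9/23 = 39.1%, Westside 12/26 = 46.2% → Westside
Overall: Lakeview 32/111 = 28.8%, Westside 29/120 = 24.2% → Lakeview
(Neither sweeps every credit group, but Lakeview has the higher pooled rate.)

Lakeview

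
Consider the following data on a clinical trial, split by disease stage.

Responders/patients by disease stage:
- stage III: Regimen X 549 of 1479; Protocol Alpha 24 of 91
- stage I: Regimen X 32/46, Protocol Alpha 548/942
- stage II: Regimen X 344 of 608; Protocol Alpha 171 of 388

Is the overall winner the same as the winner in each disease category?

Stage III: Regimen X 549/1479 = 37.1%, Protocol Alpha 24/91 = 26.4% → Regimen X
Stage I: Regimen X 32/46 = 69.6%, Protocol Alpha 548/942 = 58.2% → Regimen X
Stage II: Regimen X 344/608 = 56.6%, Protocol Alpha 171/388 = 44.1% → Regimen X
Overall: Regimen X 925/2133 = 43.4%, Protocol Alpha 743/1421 = 52.3% → Protocol Alpha
Regimen X wins each disease group but Protocol Alpha wins overall — the comparison reverses. Regimen X's patients skew toward stage III, which has a lower base rate.

No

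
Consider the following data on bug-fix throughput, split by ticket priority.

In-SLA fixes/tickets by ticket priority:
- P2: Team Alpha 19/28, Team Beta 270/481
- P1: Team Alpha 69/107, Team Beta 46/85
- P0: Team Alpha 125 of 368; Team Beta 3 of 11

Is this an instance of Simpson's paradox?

Yes

P2: Team Alpha 19/28 = 67.9%, Team Beta 270/481 = 56.1% → Team Alpha
P1: Team Alpha 69/107 = 64.5%, Team Beta 46/85 = 54.1% → Team Alpha
P0: Team Alpha 125/368 = 34.0%, Team Beta 3/11 = 27.3% → Team Alpha
Overall: Team Alpha 213/503 = 42.3%, Team Beta 319/577 = 55.3% → Team Beta
Team Alpha wins each ticket group but Team Beta wins overall — the comparison reverses. Team Alpha's tickets skew toward P0, which has a lower base rate.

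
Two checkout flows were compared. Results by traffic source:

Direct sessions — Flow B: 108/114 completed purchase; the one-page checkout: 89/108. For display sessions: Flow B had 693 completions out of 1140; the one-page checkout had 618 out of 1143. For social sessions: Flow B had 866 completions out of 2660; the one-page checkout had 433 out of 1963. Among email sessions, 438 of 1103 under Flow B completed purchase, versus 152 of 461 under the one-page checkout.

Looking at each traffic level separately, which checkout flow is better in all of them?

Direct: Flow B 108/114 = 94.7%, the one-page checkout 89/108 = 82.4% → Flow B
Display: Flow B 693/1140 = 60.8%, the one-page checkout 618/1143 = 54.1% → Flow B
Social: Flow B 866/2660 = 32.6%, the one-page checkout 433/1963 = 22.1% → Flow B
Email: Flow B 438/1103 = 39.7%, the one-page checkout 152/461 = 33.0% → Flow B
Flow B has the higher rate in all 4 groups.

Flow B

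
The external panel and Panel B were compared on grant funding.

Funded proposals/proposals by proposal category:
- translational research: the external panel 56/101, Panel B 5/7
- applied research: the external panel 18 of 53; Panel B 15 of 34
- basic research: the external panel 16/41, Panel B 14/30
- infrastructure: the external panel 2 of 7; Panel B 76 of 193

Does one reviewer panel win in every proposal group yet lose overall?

Translational research: the external panel 56/101 = 55.4%, Panel B 5/7 = 71.4% → Panel B
Applied research: the external panel 18/53 = 34.0%, Panel B 15/34 = 44.1% → Panel B
Basic research: the external panel 16/41 = 39.0%, Panel B 14/30 = 46.7% → Panel B
Infrastructure: the external panel 2/7 = 28.6%, Panel B 76/193 = 39.4% → Panel B
Overall: the external panel 92/202 = 45.5%, Panel B 110/264 = 41.7% → the external panel
Panel B wins each proposal group but the external panel wins overall — the comparison reverses. Panel B's proposals skew toward infrastructure, which has a lower base rate.

Yes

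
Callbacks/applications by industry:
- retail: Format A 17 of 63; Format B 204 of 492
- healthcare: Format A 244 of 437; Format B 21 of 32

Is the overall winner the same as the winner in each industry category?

Retail: Format A 17/63 = 27.0%, Format B 204/492 = 41.5% → Format B
Healthcare: Format A 244/437 = 55.8%, Format B 21/32 = 65.6% → Format B
Overall: Format A 261/500 = 52.2%, Format B 225/524 = 42.9% → Format A
Format B wins each industry group but Format A wins overall — the comparison reverses. Format B's applications skew toward retail, which has a lower base rate.

No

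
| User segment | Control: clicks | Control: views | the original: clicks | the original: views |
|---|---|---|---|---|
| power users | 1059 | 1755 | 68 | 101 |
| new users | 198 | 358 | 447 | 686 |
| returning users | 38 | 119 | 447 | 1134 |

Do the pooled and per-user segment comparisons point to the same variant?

No

Power users: Control 1059/1755 = 60.3%, the original 68/101 = 67.3% → the original
New users: Control 198/358 = 55.3%, the original 447/686 = 65.2% → the original
Returning users: Control 38/119 = 31.9%, the original 447/1134 = 39.4% → the original
Overall: Control 1295/2232 = 58.0%, the original 962/1921 = 50.1% → Control
The original wins each user group but Control wins overall — the comparison reverses. The original's views skew toward returning users, which has a lower base rate.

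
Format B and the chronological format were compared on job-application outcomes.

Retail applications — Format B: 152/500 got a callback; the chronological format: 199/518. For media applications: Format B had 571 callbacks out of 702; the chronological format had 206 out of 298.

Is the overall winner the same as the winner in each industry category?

No

Retail: Format B 152/500 = 30.4%, the chronological format 199/518 = 38.4% → the chronological format
Media: Format B 571/702 = 81.3%, the chronological format 206/298 = 69.1% → Format B
Overall: Format B 723/1202 = 60.1%, the chronological format 405/816 = 49.6% → Format B
Neither sweeps: Format B wins 1 of 2 groups, the chronological format wins 1. Format B wins overall but not every group — no Simpson reversal.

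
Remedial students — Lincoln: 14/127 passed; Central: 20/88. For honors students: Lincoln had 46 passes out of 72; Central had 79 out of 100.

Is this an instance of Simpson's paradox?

No

Remedial: Lincoln 14/127 = 11.0%, Central 20/88 = 22.7% → Central
Honors: Lincoln 46/72 = 63.9%, Central 79/100 = 79.0% → Central
Overall: Lincoln 60/199 = 30.2%, Central 99/188 = 52.7% → Central
Central wins overall and in every student group — no reversal.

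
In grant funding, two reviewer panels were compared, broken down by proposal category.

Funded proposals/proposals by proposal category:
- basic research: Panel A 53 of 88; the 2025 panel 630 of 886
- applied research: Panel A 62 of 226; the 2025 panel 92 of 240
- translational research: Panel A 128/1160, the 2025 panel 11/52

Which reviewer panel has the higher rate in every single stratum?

the 2025 panel

Basic research: Panel A 53/88 = 60.2%, the 2025 panel 630/886 = 71.1% → the 2025 panel
Applied research: Panel A 62/226 = 27.4%, the 2025 panel 92/240 = 38.3% → the 2025 panel
Translational research: Panel A 128/1160 = 11.0%, the 2025 panel 11/52 = 21.2% → the 2025 panel
The 2025 panel has the higher rate in all 3 groups.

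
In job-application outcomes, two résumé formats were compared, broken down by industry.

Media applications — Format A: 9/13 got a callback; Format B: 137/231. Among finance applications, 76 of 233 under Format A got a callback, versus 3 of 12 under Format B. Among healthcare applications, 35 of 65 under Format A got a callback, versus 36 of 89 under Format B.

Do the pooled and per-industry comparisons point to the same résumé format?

No

Media: Format A 9/13 = 69.2%, Format B 137/231 = 59.3% → Format A
Finance: Format A 76/233 = 32.6%, Format B 3/12 = 25.0% → Format A
Healthcare: Format A 35/65 = 53.8%, Format B 36/89 = 40.4% → Format A
Overall: Format A 120/311 = 38.6%, Format B 176/332 = 53.0% → Format B
Format A wins each industry group but Format B wins overall — the comparison reverses. Format A's applications skew toward finance, which has a lower base rate.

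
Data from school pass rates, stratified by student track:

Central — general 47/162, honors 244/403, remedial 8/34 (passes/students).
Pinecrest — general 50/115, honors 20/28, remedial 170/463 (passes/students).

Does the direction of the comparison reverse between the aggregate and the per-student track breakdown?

General: Central 47/162 = 29.0%, Pinecrest 50/115 = 43.5% → Pinecrest
Honors: Central 244/403 = 60.5%, Pinecrest 20/28 = 71.4% → Pinecrest
Remedial: Central 8/34 = 23.5%, Pinecrest 170/463 = 36.7% → Pinecrest
Overall: Central 299/599 = 49.9%, Pinecrest 240/606 = 39.6% → Central
Pinecrest wins each student group but Central wins overall — the comparison reverses. Pinecrest's students skew toward remedial, which has a lower base rate.

Yes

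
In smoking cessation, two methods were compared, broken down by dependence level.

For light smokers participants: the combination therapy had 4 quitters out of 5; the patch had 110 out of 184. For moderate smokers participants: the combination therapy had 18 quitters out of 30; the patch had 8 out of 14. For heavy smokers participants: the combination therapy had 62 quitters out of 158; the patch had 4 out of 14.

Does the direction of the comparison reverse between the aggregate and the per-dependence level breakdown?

Yes

Light smokers: the combination therapy 4/5 = 80.0%, the patch 110/184 = 59.8% → the combination therapy
Moderate smokers: the combination therapy 18/30 = 60.0%, the patch 8/14 = 57.1% → the combination therapy
Heavy smokers: the combination therapy 62/158 = 39.2%, the patch 4/14 = 28.6% → the combination therapy
Overall: the combination therapy 84/193 = 43.5%, the patch 122/212 = 57.5% → the patch
The combination therapy wins each dependence group but the patch wins overall — the comparison reverses. The combination therapy's participants skew toward heavy smokers, which has a lower base rate.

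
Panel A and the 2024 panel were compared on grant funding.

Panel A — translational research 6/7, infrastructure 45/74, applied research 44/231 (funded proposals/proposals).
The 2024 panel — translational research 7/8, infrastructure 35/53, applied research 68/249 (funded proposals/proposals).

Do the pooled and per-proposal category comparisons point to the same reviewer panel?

Yes

Translational research: Panel A 6/7 = 85.7%, the 2024 panel 7/8 = 87.5% → the 2024 panel
Infrastructure: Panel A 45/74 = 60.8%, the 2024 panel 35/53 = 66.0% → the 2024 panel
Applied research: Panel A 44/231 = 19.0%, the 2024 panel 68/249 = 27.3% → the 2024 panel
Overall: Panel A 95/312 = 30.4%, the 2024 panel 110/310 = 35.5% → the 2024 panel
The 2024 panel wins overall and in every proposal group — no reversal.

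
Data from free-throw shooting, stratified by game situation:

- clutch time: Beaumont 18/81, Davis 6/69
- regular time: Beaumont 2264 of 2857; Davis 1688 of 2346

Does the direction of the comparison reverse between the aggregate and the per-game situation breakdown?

No

Clutch time: Beaumont 18/81 = 22.2%, Davis 6/69 = 8.7% → Beaumont
Regular time: Beaumont 2264/2857 = 79.2%, Davis 1688/2346 = 72.0% → Beaumont
Overall: Beaumont 2282/2938 = 77.7%, Davis 1694/2415 = 70.1% → Beaumont
Beaumont wins overall and in every game group — no reversal.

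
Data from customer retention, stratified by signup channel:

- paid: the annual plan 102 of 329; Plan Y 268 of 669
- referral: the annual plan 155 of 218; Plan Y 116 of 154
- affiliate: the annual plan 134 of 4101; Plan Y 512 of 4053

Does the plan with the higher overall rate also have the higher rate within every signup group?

Yes

Paid: the annual plan 102/329 = 31.0%, Plan Y 268/669 = 40.1% → Plan Y
Referral: the annual plan 155/218 = 71.1%, Plan Y 116/154 = 75.3% → Plan Y
Affiliate: the annual plan 134/4101 = 3.3%, Plan Y 512/4053 = 12.6% → Plan Y
Overall: the annual plan 391/4648 = 8.4%, Plan Y 896/4876 = 18.4% → Plan Y
Plan Y wins overall and in every signup group — no reversal.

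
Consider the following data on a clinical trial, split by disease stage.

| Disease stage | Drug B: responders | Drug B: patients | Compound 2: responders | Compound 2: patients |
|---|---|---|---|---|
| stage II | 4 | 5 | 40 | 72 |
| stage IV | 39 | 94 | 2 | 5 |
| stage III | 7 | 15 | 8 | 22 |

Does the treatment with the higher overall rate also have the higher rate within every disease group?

Stage II: Drug B 4/5 = 80.0%, Compound 2 40/72 = 55.6% → Drug B
Stage IV: Drug B 39/94 = 41.5%, Compound 2 2/5 = 40.0% → Drug B
Stage III: Drug B 7/15 = 46.7%, Compound 2 8/22 = 36.4% → Drug B
Overall: Drug B 50/114 = 43.9%, Compound 2 50/99 = 50.5% → Compound 2
Drug B wins each disease group but Compound 2 wins overall — the comparison reverses. Drug B's patients skew toward stage IV, which has a lower base rate.

No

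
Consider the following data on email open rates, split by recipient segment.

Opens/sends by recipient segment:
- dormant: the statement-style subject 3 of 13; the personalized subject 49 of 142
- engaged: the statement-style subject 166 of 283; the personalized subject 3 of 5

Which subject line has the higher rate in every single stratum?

the personalized subject

Dormant: the statement-style subject 3/13 = 23.1%, the personalized subject 49/142 = 34.5% → the personalized subject
Engaged: the statement-style subject 166/283 = 58.7%, the personalized subject 3/5 = 60.0% → the personalized subject
The personalized subject has the higher rate in both groups.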